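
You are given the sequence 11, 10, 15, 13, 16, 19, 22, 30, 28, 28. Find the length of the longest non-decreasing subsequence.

7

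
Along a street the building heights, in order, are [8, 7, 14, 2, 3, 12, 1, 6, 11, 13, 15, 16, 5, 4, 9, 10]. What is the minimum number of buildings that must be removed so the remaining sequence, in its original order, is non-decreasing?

Fewest deletions = n − (longest non-decreasing subsequence).
Patience tails:
8 → extends → [8]
7 → replaces 8 → [7]
14 → extends → [7, 14]
2 → replaces 7 → [2, 14]
3 → replaces 14 → [2, 3]
12 → extends → [2, 3, 12]
1 → replaces 2 → [1, 3, 12]
6 → replaces 12 → [1, 3, 6]
11 → extends → [1, 3, 6, 11]
13 → extends → [1, 3, 6, 11, 13]
15 → extends → [1, 3, 6, 11, 13, 15]
16 → extends → [1, 3, 6, 11, 13, 15, 16]
5 → replaces 6 → [1, 3, 5, 11, 13, 15, 16]
4 → replaces 5 → [1, 3, 4, 11, 13, 15, 16]
9 → replaces 11 → [1, 3, 4, 9, 13, 15, 16]
10 → replaces 13 → [1, 3, 4, 9, 10, 15, 16]
Longest non-decreasing subsequence has length 7, so deletions = 16 − 7 = 9.

9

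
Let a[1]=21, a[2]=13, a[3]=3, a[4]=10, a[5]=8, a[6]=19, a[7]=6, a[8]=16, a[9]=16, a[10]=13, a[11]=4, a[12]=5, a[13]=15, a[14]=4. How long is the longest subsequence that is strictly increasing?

4

Track the smallest tail for each achievable length (strict):
21 → extends → [21]
13 → replaces 21 → [13]
3 → replaces 13 → [3]
10 → extends → [3, 10]
8 → replaces 10 → [3, 8]
19 → extends → [3, 8, 19]
6 → replaces 8 → [3, 6, 19]
16 → replaces 19 → [3, 6, 16]
16 → already a tail → [3, 6, 16]
13 → replaces 16 → [3, 6, 13]
4 → replaces 6 → [3, 4, 13]
5 → replaces 13 → [3, 4, 5]
15 → extends → [3, 4, 5, 15]
4 → already a tail → [3, 4, 5, 15]
Four tails, so the longest strictly increasing subsequence has length 4 (e.g. 3, 10, 13, 15).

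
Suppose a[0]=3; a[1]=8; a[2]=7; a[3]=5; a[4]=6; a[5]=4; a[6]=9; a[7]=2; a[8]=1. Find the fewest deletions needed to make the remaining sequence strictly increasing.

Fewest deletions = n − (longest strictly increasing subsequence).
i:     0 1 2 3 4 5 6 7 8
a[i]:  3 8 7 5 6 4 9 2 1
dp:    1 2 2 2 3 2 4 1 1
max dp = 4, so deletions = 9 − 4 = 5.

5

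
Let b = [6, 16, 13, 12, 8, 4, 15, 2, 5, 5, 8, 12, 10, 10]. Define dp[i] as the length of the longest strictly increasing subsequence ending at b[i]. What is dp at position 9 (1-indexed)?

dp[i] = 1 + max{dp[j] : j<i, b[j]<b[i]} (or 1 if no such j):
i:      1  2  3  4  5  6  7  8  9 10 11 12 13 14
b[i]:   6 16 13 12  8  4 15  2  5  5  8 12 10 10
dp:     1  2  2  2  2  1  3  1  2  2  3  4  4  4
At index 9 the value is 2.

2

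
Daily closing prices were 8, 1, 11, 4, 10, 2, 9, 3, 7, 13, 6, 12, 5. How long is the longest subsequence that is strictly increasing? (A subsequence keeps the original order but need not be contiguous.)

5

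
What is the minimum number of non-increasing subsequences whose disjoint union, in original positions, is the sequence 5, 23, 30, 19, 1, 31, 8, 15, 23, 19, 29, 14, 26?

The minimum number of non-increasing subsequences covering a sequence equals the length of its longest strictly increasing subsequence.
LIS length is 5 (e.g. 5, 8, 15, 23, 29), so 5 piles are needed.

5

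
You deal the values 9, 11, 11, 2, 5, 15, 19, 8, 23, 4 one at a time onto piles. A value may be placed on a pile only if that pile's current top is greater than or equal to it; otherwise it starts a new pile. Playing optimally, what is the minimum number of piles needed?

5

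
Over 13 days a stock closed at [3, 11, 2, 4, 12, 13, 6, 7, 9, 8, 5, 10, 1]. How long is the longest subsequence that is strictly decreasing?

5

Negate each value so 'decreasing' becomes 'increasing', then run patience tails on the negated sequence:
-3 → extends → [-3]
-11 → replaces -3 → [-11]
-2 → extends → [-11, -2]
-4 → replaces -2 → [-11, -4]
-12 → replaces -11 → [-12, -4]
-13 → replaces -12 → [-13, -4]
-6 → replaces -4 → [-13, -6]
-7 → replaces -6 → [-13, -7]
-9 → replaces -7 → [-13, -9]
-8 → extends → [-13, -9, -8]
-5 → extends → [-13, -9, -8, -5]
-10 → replaces -9 → [-13, -10, -8, -5]
-1 → extends → [-13, -10, -8, -5, -1]
Five tails, so the longest strictly decreasing subsequence of the original has length 5.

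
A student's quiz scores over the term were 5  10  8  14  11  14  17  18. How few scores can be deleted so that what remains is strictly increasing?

Fewest deletions = n − (longest strictly increasing subsequence).
i:      1  2  3  4  5  6  7  8
a[i]:   5 10  8 14 11 14 17 18
dp:     1  2  2  3  3  4  5  6
max dp = 6, so deletions = 8 − 6 = 2.

2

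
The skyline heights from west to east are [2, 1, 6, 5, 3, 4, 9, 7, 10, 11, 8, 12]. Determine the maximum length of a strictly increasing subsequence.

7

Track the smallest tail for each achievable length (strict):
2 → extends → [2]
1 → replaces 2 → [1]
6 → extends → [1, 6]
5 → replaces 6 → [1, 5]
3 → replaces 5 → [1, 3]
4 → extends → [1, 3, 4]
9 → extends → [1, 3, 4, 9]
7 → replaces 9 → [1, 3, 4, 7]
10 → extends → [1, 3, 4, 7, 10]
11 → extends → [1, 3, 4, 7, 10, 11]
8 → replaces 10 → [1, 3, 4, 7, 8, 11]
12 → extends → [1, 3, 4, 7, 8, 11, 12]
Seven tails, so the longest strictly increasing subsequence has length 7 (e.g. 2, 3, 4, 9, 10, 11, 12).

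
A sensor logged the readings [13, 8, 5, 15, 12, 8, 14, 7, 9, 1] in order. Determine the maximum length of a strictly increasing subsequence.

3

Track the smallest tail for each achievable length (strict):
13 → extends → [13]
8 → replaces 13 → [8]
5 → replaces 8 → [5]
15 → extends → [5, 15]
12 → replaces 15 → [5, 12]
8 → replaces 12 → [5, 8]
14 → extends → [5, 8, 14]
7 → replaces 8 → [5, 7, 14]
9 → replaces 14 → [5, 7, 9]
1 → replaces 5 → [1, 7, 9]
Three tails, so the longest strictly increasing subsequence has length 3 (e.g. 8, 12, 14).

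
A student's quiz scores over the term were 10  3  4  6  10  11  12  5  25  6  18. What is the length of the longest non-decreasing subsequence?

7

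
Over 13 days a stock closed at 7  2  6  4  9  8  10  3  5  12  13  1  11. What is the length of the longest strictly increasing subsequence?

Let dp[i] be the length of the longest such subsequence ending at index i:
i:      1  2  3  4  5  6  7  8  9 10 11 12 13
a[i]:   7  2  6  4  9  8 10  3  5 12 13  1 11
dp:     1  1  2  2  3  3  4  2  3  5  6  1  5
Maximum dp value is 6.

6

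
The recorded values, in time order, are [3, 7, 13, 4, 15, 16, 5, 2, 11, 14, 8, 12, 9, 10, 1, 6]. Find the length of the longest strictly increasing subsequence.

6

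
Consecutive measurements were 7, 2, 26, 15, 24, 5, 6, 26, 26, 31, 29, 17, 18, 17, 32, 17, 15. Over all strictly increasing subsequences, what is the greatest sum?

135

Let S[i] be the best sum of a strictly increasing subsequence ending at i:
i:       1   2   3   4   5   6   7   8   9  10  11  12  13  14  15  16  17
a[i]:    7   2  26  15  24   5   6  26  26  31  29  17  18  17  32  17  15
S:       7   2  33  22  46   7  13  72  72 103 101  39  57  39 135  39  28
Maximum is 135 (e.g. 7 + 15 + 24 + 26 + 31 + 32).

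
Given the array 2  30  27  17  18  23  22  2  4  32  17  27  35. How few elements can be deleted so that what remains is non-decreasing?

Fewest deletions = n − (longest non-decreasing subsequence).
Patience tails:
2 → extends → [2]
30 → extends → [2, 30]
27 → replaces 30 → [2, 27]
17 → replaces 27 → [2, 17]
18 → extends → [2, 17, 18]
23 → extends → [2, 17, 18, 23]
22 → replaces 23 → [2, 17, 18, 22]
2 → replaces 17 → [2, 2, 18, 22]
4 → replaces 18 → [2, 2, 4, 22]
32 → extends → [2, 2, 4, 22, 32]
17 → replaces 22 → [2, 2, 4, 17, 32]
27 → replaces 32 → [2, 2, 4, 17, 27]
35 → extends → [2, 2, 4, 17, 27, 35]
Longest non-decreasing subsequence has length 6, so deletions = 13 − 6 = 7.

7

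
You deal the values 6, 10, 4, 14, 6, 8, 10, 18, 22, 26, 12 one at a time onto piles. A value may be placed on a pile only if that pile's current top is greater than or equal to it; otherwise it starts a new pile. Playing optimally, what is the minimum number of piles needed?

7

The minimum number of non-increasing subsequences covering a sequence equals the length of its longest strictly increasing subsequence.
LIS length is 7 (e.g. 4, 6, 8, 10, 18, 22, 26), so 7 piles are needed.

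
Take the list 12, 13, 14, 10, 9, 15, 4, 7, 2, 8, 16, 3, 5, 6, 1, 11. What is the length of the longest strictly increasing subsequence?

Track the smallest tail for each achievable length (strict):
12 → extends → [12]
13 → extends → [12, 13]
14 → extends → [12, 13, 14]
10 → replaces 12 → [10, 13, 14]
9 → replaces 10 → [9, 13, 14]
15 → extends → [9, 13, 14, 15]
4 → replaces 9 → [4, 13, 14, 15]
7 → replaces 13 → [4, 7, 14, 15]
2 → replaces 4 → [2, 7, 14, 15]
8 → replaces 14 → [2, 7, 8, 15]
16 → extends → [2, 7, 8, 15, 16]
3 → replaces 7 → [2, 3, 8, 15, 16]
5 → replaces 8 → [2, 3, 5, 15, 16]
6 → replaces 15 → [2, 3, 5, 6, 16]
1 → replaces 2 → [1, 3, 5, 6, 16]
11 → replaces 16 → [1, 3, 5, 6, 11]
Five tails, so the longest strictly increasing subsequence has length 5 (e.g. 12, 13, 14, 15, 16).

5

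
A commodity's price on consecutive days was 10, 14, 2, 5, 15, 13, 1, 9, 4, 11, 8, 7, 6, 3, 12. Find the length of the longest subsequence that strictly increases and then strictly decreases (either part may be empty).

inc[i] = longest strictly increasing subsequence ending at i; dec[i] = longest strictly decreasing subsequence starting at i:
i:      1  2  3  4  5  6  7  8  9 10 11 12 13 14 15
a[i]:  10 14  2  5 15 13  1  9  4 11  8  7  6  3 12
inc:    1  2  1  2  3  3  1  3  2  4  3  3  3  2  5
dec:    6  7  2  3  7  6  1  5  2  5  4  3  2  1  1
Best peak at i=5 (value 15): inc=3, dec=7, length 3+7−1 = 9.

9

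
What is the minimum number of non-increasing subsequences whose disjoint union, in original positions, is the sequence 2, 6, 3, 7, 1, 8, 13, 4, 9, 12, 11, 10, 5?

Place each on the leftmost legal pile:
2 → new pile 1 (tops now [2])
6 → new pile 2 (tops now [2, 6])
3 → pile 2 (tops now [2, 3])
7 → new pile 3 (tops now [2, 3, 7])
1 → pile 1 (tops now [1, 3, 7])
8 → new pile 4 (tops now [1, 3, 7, 8])
13 → new pile 5 (tops now [1, 3, 7, 8, 13])
4 → pile 3 (tops now [1, 3, 4, 8, 13])
9 → pile 5 (tops now [1, 3, 4, 8, 9])
12 → new pile 6 (tops now [1, 3, 4, 8, 9, 12])
11 → pile 6 (tops now [1, 3, 4, 8, 9, 11])
10 → pile 6 (tops now [1, 3, 4, 8, 9, 10])
5 → pile 4 (tops now [1, 3, 4, 5, 9, 10])
Six piles.

6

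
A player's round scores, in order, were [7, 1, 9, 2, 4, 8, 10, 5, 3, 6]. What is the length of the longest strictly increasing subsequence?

Let dp[i] be the length of the longest such subsequence ending at index i:
i:      1  2  3  4  5  6  7  8  9 10
a[i]:   7  1  9  2  4  8 10  5  3  6
dp:     1  1  2  2  3  4  5  4  3  5
Maximum dp value is 5.

5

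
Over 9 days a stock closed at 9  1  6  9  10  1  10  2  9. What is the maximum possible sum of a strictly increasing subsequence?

Let S[i] be the best sum of a strictly increasing subsequence ending at i:
i:      1  2  3  4  5  6  7  8  9
a[i]:   9  1  6  9 10  1 10  2  9
S:      9  1  7 16 26  1 26  3 16
Maximum is 26 (e.g. 1 + 6 + 9 + 10).

26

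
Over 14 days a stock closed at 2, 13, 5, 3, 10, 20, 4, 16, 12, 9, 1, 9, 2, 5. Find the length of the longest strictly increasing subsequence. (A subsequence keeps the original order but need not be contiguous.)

4

Let dp[i] be the length of the longest such subsequence ending at index i:
i:      1  2  3  4  5  6  7  8  9 10 11 12 13 14
a[i]:   2 13  5  3 10 20  4 16 12  9  1  9  2  5
dp:     1  2  2  2  3  4  3  4  4  4  1  4  2  4
Maximum dp value is 4.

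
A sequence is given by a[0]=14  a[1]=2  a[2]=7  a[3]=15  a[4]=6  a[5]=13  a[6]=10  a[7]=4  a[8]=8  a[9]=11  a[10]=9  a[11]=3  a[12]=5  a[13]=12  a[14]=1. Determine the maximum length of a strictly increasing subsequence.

5

Track the smallest tail for each achievable length (strict):
14 → extends → [14]
2 → replaces 14 → [2]
7 → extends → [2, 7]
15 → extends → [2, 7, 15]
6 → replaces 7 → [2, 6, 15]
13 → replaces 15 → [2, 6, 13]
10 → replaces 13 → [2, 6, 10]
4 → replaces 6 → [2, 4, 10]
8 → replaces 10 → [2, 4, 8]
11 → extends → [2, 4, 8, 11]
9 → replaces 11 → [2, 4, 8, 9]
3 → replaces 4 → [2, 3, 8, 9]
5 → replaces 8 → [2, 3, 5, 9]
12 → extends → [2, 3, 5, 9, 12]
1 → replaces 2 → [1, 3, 5, 9, 12]
Five tails, so the longest strictly increasing subsequence has length 5 (e.g. 2, 7, 10, 11, 12).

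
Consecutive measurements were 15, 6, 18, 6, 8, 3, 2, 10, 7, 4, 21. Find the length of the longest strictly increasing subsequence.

4

Let dp[i] be the length of the longest such subsequence ending at index i:
i:      1  2  3  4  5  6  7  8  9 10 11
a[i]:  15  6 18  6  8  3  2 10  7  4 21
dp:     1  1  2  1  2  1  1  3  2  2  4
Maximum dp value is 4.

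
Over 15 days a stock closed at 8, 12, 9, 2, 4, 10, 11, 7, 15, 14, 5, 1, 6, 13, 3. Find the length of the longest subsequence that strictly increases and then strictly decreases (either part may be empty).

8

inc[i] = longest strictly increasing subsequence ending at i; dec[i] = longest strictly decreasing subsequence starting at i:
i:      1  2  3  4  5  6  7  8  9 10 11 12 13 14 15
a[i]:   8 12  9  2  4 10 11  7 15 14  5  1  6 13  3
inc:    1  2  2  1  2  3  4  3  5  5  3  1  4  5  2
dec:    4  5  4  2  2  4  4  3  4  3  2  1  2  2  1
Best peak at i=9 (value 15): inc=5, dec=4, length 5+4−1 = 8.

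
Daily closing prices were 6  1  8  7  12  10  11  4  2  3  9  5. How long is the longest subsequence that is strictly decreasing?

4

Negate each value so 'decreasing' becomes 'increasing', then run patience tails on the negated sequence:
-6 → extends → [-6]
-1 → extends → [-6, -1]
-8 → replaces -6 → [-8, -1]
-7 → replaces -1 → [-8, -7]
-12 → replaces -8 → [-12, -7]
-10 → replaces -7 → [-12, -10]
-11 → replaces -10 → [-12, -11]
-4 → extends → [-12, -11, -4]
-2 → extends → [-12, -11, -4, -2]
-3 → replaces -2 → [-12, -11, -4, -3]
-9 → replaces -4 → [-12, -11, -9, -3]
-5 → replaces -3 → [-12, -11, -9, -5]
Four tails, so the longest strictly decreasing subsequence of the original has length 4.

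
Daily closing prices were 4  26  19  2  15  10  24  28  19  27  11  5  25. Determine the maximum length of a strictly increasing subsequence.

4

Let dp[i] be the length of the longest such subsequence ending at index i:
i:      1  2  3  4  5  6  7  8  9 10 11 12 13
a[i]:   4 26 19  2 15 10 24 28 19 27 11  5 25
dp:     1  2  2  1  2  2  3  4  3  4  3  2  4
Maximum dp value is 4.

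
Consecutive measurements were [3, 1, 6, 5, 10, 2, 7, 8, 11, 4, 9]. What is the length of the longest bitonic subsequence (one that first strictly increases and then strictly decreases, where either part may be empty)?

inc[i] = longest strictly increasing subsequence ending at i; dec[i] = longest strictly decreasing subsequence starting at i:
i:      1  2  3  4  5  6  7  8  9 10 11
a[i]:   3  1  6  5 10  2  7  8 11  4  9
inc:    1  1  2  2  3  2  3  4  5  3  5
dec:    2  1  3  2  3  1  2  2  2  1  1
Best peak at i=9 (value 11): inc=5, dec=2, length 5+2−1 = 6.

6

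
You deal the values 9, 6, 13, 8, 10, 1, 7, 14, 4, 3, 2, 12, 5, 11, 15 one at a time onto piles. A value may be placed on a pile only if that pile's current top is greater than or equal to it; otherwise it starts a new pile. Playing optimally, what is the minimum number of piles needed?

5

Place each on the leftmost legal pile:
9 → new pile 1 (tops now [9])
6 → pile 1 (tops now [6])
13 → new pile 2 (tops now [6, 13])
8 → pile 2 (tops now [6, 8])
10 → new pile 3 (tops now [6, 8, 10])
1 → pile 1 (tops now [1, 8, 10])
7 → pile 2 (tops now [1, 7, 10])
14 → new pile 4 (tops now [1, 7, 10, 14])
4 → pile 2 (tops now [1, 4, 10, 14])
3 → pile 2 (tops now [1, 3, 10, 14])
2 → pile 2 (tops now [1, 2, 10, 14])
12 → pile 4 (tops now [1, 2, 10, 12])
5 → pile 3 (tops now [1, 2, 5, 12])
11 → pile 4 (tops now [1, 2, 5, 11])
15 → new pile 5 (tops now [1, 2, 5, 11, 15])
Five piles.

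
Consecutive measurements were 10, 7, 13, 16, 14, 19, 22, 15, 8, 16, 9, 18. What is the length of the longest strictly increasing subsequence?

6

Track the smallest tail for each achievable length (strict):
10 → extends → [10]
7 → replaces 10 → [7]
13 → extends → [7, 13]
16 → extends → [7, 13, 16]
14 → replaces 16 → [7, 13, 14]
19 → extends → [7, 13, 14, 19]
22 → extends → [7, 13, 14, 19, 22]
15 → replaces 19 → [7, 13, 14, 15, 22]
8 → replaces 13 → [7, 8, 14, 15, 22]
16 → replaces 22 → [7, 8, 14, 15, 16]
9 → replaces 14 → [7, 8, 9, 15, 16]
18 → extends → [7, 8, 9, 15, 16, 18]
Six tails, so the longest strictly increasing subsequence has length 6 (e.g. 10, 13, 14, 15, 16, 18).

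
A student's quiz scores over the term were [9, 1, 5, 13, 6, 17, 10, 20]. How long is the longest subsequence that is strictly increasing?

5

Let dp[i] be the length of the longest such subsequence ending at index i:
i:      1  2  3  4  5  6  7  8
a[i]:   9  1  5 13  6 17 10 20
dp:     1  1  2  3  3  4  4  5
Maximum dp value is 5.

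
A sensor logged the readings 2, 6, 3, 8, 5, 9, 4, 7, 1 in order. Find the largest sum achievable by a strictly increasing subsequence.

25

Let S[i] be the best sum of a strictly increasing subsequence ending at i:
i:      1  2  3  4  5  6  7  8  9
a[i]:   2  6  3  8  5  9  4  7  1
S:      2  8  5 16 10 25  9 17  1
Maximum is 25 (e.g. 2 + 6 + 8 + 9).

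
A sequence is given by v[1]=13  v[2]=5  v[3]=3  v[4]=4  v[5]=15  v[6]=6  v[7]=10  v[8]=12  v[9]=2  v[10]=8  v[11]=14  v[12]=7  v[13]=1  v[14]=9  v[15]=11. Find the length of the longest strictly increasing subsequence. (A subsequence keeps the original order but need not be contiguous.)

Let dp[i] be the length of the longest such subsequence ending at index i:
i:      1  2  3  4  5  6  7  8  9 10 11 12 13 14 15
v[i]:  13  5  3  4 15  6 10 12  2  8 14  7  1  9 11
dp:     1  1  1  2  3  3  4  5  1  4  6  4  1  5  6
Maximum dp value is 6.

6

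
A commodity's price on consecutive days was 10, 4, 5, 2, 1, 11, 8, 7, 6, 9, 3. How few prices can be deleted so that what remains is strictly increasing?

7

Fewest deletions = n − (longest strictly increasing subsequence).
Patience tails:
10 → extends → [10]
4 → replaces 10 → [4]
5 → extends → [4, 5]
2 → replaces 4 → [2, 5]
1 → replaces 2 → [1, 5]
11 → extends → [1, 5, 11]
8 → replaces 11 → [1, 5, 8]
7 → replaces 8 → [1, 5, 7]
6 → replaces 7 → [1, 5, 6]
9 → extends → [1, 5, 6, 9]
3 → replaces 5 → [1, 3, 6, 9]
Longest strictly increasing subsequence has length 4, so deletions = 11 − 4 = 7.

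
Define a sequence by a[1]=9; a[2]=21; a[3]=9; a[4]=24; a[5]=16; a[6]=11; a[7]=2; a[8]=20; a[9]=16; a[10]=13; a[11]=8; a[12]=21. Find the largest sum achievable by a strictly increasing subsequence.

66

Let S[i] be the best sum of a strictly increasing subsequence ending at i:
i:      1  2  3  4  5  6  7  8  9 10 11 12
a[i]:   9 21  9 24 16 11  2 20 16 13  8 21
S:      9 30  9 54 25 20  2 45 36 33 10 66
Maximum is 66 (e.g. 9 + 16 + 20 + 21).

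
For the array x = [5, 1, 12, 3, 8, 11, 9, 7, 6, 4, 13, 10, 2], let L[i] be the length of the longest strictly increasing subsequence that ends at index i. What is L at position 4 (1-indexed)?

dp[i] = 1 + max{dp[j] : j<i, x[j]<x[i]} (or 1 if no such j):
i:      1  2  3  4  5  6  7  8  9 10 11 12 13
x[i]:   5  1 12  3  8 11  9  7  6  4 13 10  2
dp:     1  1  2  2  3  4  4  3  3  3  5  5  2
At index 4 the value is 2.

2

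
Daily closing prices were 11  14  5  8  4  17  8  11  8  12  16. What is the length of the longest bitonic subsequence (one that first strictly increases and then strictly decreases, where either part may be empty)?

5

inc[i] = longest strictly increasing subsequence ending at i; dec[i] = longest strictly decreasing subsequence starting at i:
i:      1  2  3  4  5  6  7  8  9 10 11
a[i]:  11 14  5  8  4 17  8 11  8 12 16
inc:    1  2  1  2  1  3  2  3  2  4  5
dec:    3  3  2  2  1  3  1  2  1  1  1
Best peak at i=6 (value 17): inc=3, dec=3, length 3+3−1 = 5.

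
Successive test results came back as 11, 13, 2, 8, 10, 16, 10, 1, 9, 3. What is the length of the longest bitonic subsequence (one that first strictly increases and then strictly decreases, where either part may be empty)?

7

inc[i] = longest strictly increasing subsequence ending at i; dec[i] = longest strictly decreasing subsequence starting at i:
i:      1  2  3  4  5  6  7  8  9 10
a[i]:  11 13  2  8 10 16 10  1  9  3
inc:    1  2  1  2  3  4  3  1  3  2
dec:    4  4  2  2  3  4  3  1  2  1
Best peak at i=6 (value 16): inc=4, dec=4, length 4+4−1 = 7.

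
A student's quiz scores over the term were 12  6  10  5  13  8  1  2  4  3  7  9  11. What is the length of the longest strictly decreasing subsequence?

5

Negate each value so 'decreasing' becomes 'increasing', then run patience tails on the negated sequence:
-12 → extends → [-12]
-6 → extends → [-12, -6]
-10 → replaces -6 → [-12, -10]
-5 → extends → [-12, -10, -5]
-13 → replaces -12 → [-13, -10, -5]
-8 → replaces -5 → [-13, -10, -8]
-1 → extends → [-13, -10, -8, -1]
-2 → replaces -1 → [-13, -10, -8, -2]
-4 → replaces -2 → [-13, -10, -8, -4]
-3 → extends → [-13, -10, -8, -4, -3]
-7 → replaces -4 → [-13, -10, -8, -7, -3]
-9 → replaces -8 → [-13, -10, -9, -7, -3]
-11 → replaces -10 → [-13, -11, -9, -7, -3]
Five tails, so the longest strictly decreasing subsequence of the original has length 5.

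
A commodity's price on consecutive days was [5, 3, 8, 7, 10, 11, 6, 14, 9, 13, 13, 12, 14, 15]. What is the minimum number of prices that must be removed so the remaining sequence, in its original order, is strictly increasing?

Fewest deletions = n − (longest strictly increasing subsequence).
i:      1  2  3  4  5  6  7  8  9 10 11 12 13 14
a[i]:   5  3  8  7 10 11  6 14  9 13 13 12 14 15
dp:     1  1  2  2  3  4  2  5  3  5  5  5  6  7
max dp = 7, so deletions = 14 − 7 = 7.

7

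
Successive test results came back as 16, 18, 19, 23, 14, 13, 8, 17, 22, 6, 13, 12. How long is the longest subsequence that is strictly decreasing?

Let dp[i] be the longest strictly decreasing subsequence ending at i:
i:      1  2  3  4  5  6  7  8  9 10 11 12
a[i]:  16 18 19 23 14 13  8 17 22  6 13 12
dp:     1  1  1  1  2  3  4  2  2  5  3  4
Maximum is 5.

5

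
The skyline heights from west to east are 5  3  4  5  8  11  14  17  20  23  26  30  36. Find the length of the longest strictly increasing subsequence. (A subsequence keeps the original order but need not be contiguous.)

Track the smallest tail for each achievable length (strict):
5 → extends → [5]
3 → replaces 5 → [3]
4 → extends → [3, 4]
5 → extends → [3, 4, 5]
8 → extends → [3, 4, 5, 8]
11 → extends → [3, 4, 5, 8, 11]
14 → extends → [3, 4, 5, 8, 11, 14]
17 → extends → [3, 4, 5, 8, 11, 14, 17]
20 → extends → [3, 4, 5, 8, 11, 14, 17, 20]
23 → extends → [3, 4, 5, 8, 11, 14, 17, 20, 23]
26 → extends → [3, 4, 5, 8, 11, 14, 17, 20, 23, 26]
30 → extends → [3, 4, 5, 8, 11, 14, 17, 20, 23, 26, 30]
36 → extends → [3, 4, 5, 8, 11, 14, 17, 20, 23, 26, 30, 36]
Twelve tails, so the longest strictly increasing subsequence has length 12 (e.g. 3, 4, 5, 8, 11, 14, 17, 20, 23, 26, 30, 36).

12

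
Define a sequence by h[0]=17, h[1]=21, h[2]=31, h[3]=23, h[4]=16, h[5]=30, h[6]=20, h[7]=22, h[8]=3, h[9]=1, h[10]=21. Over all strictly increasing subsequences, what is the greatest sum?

91

Let S[i] be the best sum of a strictly increasing subsequence ending at i:
i:      0  1  2  3  4  5  6  7  8  9 10
h[i]:  17 21 31 23 16 30 20 22  3  1 21
S:     17 38 69 61 16 91 37 60  3  1 58
Maximum is 91 (e.g. 17 + 21 + 23 + 30).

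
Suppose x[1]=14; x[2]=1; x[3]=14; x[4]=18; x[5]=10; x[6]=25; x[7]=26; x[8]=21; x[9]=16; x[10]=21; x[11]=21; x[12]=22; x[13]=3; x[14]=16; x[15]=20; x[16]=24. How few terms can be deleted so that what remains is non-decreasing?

Fewest deletions = n − (longest non-decreasing subsequence).
i:      1  2  3  4  5  6  7  8  9 10 11 12 13 14 15 16
x[i]:  14  1 14 18 10 25 26 21 16 21 21 22  3 16 20 24
dp:     1  1  2  3  2  4  5  4  3  5  6  7  2  4  5  8
max dp = 8, so deletions = 16 − 8 = 8.

8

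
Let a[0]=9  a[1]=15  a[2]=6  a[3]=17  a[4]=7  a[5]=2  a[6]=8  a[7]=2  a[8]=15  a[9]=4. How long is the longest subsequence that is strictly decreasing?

3

Let dp[i] be the longest strictly decreasing subsequence ending at i:
i:      0  1  2  3  4  5  6  7  8  9
a[i]:   9 15  6 17  7  2  8  2 15  4
dp:     1  1  2  1  2  3  2  3  2  3
Maximum is 3.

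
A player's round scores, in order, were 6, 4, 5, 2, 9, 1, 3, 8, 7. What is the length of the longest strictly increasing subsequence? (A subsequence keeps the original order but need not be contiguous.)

3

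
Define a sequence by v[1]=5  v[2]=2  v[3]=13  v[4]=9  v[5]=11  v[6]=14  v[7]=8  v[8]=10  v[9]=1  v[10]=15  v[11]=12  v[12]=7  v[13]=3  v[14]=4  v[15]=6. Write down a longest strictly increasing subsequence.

5, 9, 11, 14, 15

Patience tails give the LIS length; then backtrack through the dp parents:
5 → extends → [5]
2 → replaces 5 → [2]
13 → extends → [2, 13]
9 → replaces 13 → [2, 9]
11 → extends → [2, 9, 11]
14 → extends → [2, 9, 11, 14]
8 → replaces 9 → [2, 8, 11, 14]
10 → replaces 11 → [2, 8, 10, 14]
1 → replaces 2 → [1, 8, 10, 14]
15 → extends → [1, 8, 10, 14, 15]
12 → replaces 14 → [1, 8, 10, 12, 15]
7 → replaces 8 → [1, 7, 10, 12, 15]
3 → replaces 7 → [1, 3, 10, 12, 15]
4 → replaces 10 → [1, 3, 4, 12, 15]
6 → replaces 12 → [1, 3, 4, 6, 15]
Length 5; one witness is 5, 9, 11, 14, 15.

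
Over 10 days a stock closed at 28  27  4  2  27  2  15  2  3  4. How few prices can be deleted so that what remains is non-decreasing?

5

Fewest deletions = n − (longest non-decreasing subsequence).
i:      1  2  3  4  5  6  7  8  9 10
a[i]:  28 27  4  2 27  2 15  2  3  4
dp:     1  1  1  1  2  2  3  3  4  5
max dp = 5, so deletions = 10 − 5 = 5.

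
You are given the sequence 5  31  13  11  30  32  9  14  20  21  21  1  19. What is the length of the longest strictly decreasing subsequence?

5

Negate each value so 'decreasing' becomes 'increasing', then run patience tails on the negated sequence:
-5 → extends → [-5]
-31 → replaces -5 → [-31]
-13 → extends → [-31, -13]
-11 → extends → [-31, -13, -11]
-30 → replaces -13 → [-31, -30, -11]
-32 → replaces -31 → [-32, -30, -11]
-9 → extends → [-32, -30, -11, -9]
-14 → replaces -11 → [-32, -30, -14, -9]
-20 → replaces -14 → [-32, -30, -20, -9]
-21 → replaces -20 → [-32, -30, -21, -9]
-21 → already a tail → [-32, -30, -21, -9]
-1 → extends → [-32, -30, -21, -9, -1]
-19 → replaces -9 → [-32, -30, -21, -19, -1]
Five tails, so the longest strictly decreasing subsequence of the original has length 5.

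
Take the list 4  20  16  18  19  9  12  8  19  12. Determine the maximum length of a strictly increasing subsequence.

4

Let dp[i] be the length of the longest such subsequence ending at index i:
i:      1  2  3  4  5  6  7  8  9 10
a[i]:   4 20 16 18 19  9 12  8 19 12
dp:     1  2  2  3  4  2  3  2  4  3
Maximum dp value is 4.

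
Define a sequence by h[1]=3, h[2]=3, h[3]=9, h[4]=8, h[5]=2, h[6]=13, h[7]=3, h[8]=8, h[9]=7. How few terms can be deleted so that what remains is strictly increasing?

6

Fewest deletions = n − (longest strictly increasing subsequence).
i:      1  2  3  4  5  6  7  8  9
h[i]:   3  3  9  8  2 13  3  8  7
dp:     1  1  2  2  1  3  2  3  3
max dp = 3, so deletions = 9 − 3 = 6.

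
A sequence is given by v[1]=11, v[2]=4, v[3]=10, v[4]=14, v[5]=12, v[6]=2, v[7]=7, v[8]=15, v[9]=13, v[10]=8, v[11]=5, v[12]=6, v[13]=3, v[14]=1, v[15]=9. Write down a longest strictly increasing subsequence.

Patience tails give the LIS length; then backtrack through the dp parents:
11 → extends → [11]
4 → replaces 11 → [4]
10 → extends → [4, 10]
14 → extends → [4, 10, 14]
12 → replaces 14 → [4, 10, 12]
2 → replaces 4 → [2, 10, 12]
7 → replaces 10 → [2, 7, 12]
15 → extends → [2, 7, 12, 15]
13 → replaces 15 → [2, 7, 12, 13]
8 → replaces 12 → [2, 7, 8, 13]
5 → replaces 7 → [2, 5, 8, 13]
6 → replaces 8 → [2, 5, 6, 13]
3 → replaces 5 → [2, 3, 6, 13]
1 → replaces 2 → [1, 3, 6, 13]
9 → replaces 13 → [1, 3, 6, 9]
Length 4; one witness is 4, 10, 14, 15.

4, 10, 14, 15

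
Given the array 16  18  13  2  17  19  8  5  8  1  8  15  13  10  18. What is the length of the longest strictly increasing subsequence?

Track the smallest tail for each achievable length (strict):
16 → extends → [16]
18 → extends → [16, 18]
13 → replaces 16 → [13, 18]
2 → replaces 13 → [2, 18]
17 → replaces 18 → [2, 17]
19 → extends → [2, 17, 19]
8 → replaces 17 → [2, 8, 19]
5 → replaces 8 → [2, 5, 19]
8 → replaces 19 → [2, 5, 8]
1 → replaces 2 → [1, 5, 8]
8 → already a tail → [1, 5, 8]
15 → extends → [1, 5, 8, 15]
13 → replaces 15 → [1, 5, 8, 13]
10 → replaces 13 → [1, 5, 8, 10]
18 → extends → [1, 5, 8, 10, 18]
Five tails, so the longest strictly increasing subsequence has length 5 (e.g. 2, 5, 8, 15, 18).

5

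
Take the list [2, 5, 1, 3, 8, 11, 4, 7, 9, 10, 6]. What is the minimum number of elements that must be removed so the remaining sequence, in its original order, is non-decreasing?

Fewest deletions = n − (longest non-decreasing subsequence).
Patience tails:
2 → extends → [2]
5 → extends → [2, 5]
1 → replaces 2 → [1, 5]
3 → replaces 5 → [1, 3]
8 → extends → [1, 3, 8]
11 → extends → [1, 3, 8, 11]
4 → replaces 8 → [1, 3, 4, 11]
7 → replaces 11 → [1, 3, 4, 7]
9 → extends → [1, 3, 4, 7, 9]
10 → extends → [1, 3, 4, 7, 9, 10]
6 → replaces 7 → [1, 3, 4, 6, 9, 10]
Longest non-decreasing subsequence has length 6, so deletions = 11 − 6 = 5.

5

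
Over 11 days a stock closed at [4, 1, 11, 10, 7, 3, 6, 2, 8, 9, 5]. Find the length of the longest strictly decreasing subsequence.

5

Let dp[i] be the longest strictly decreasing subsequence ending at i:
i:      1  2  3  4  5  6  7  8  9 10 11
a[i]:   4  1 11 10  7  3  6  2  8  9  5
dp:     1  2  1  2  3  4  4  5  3  3  5
Maximum is 5.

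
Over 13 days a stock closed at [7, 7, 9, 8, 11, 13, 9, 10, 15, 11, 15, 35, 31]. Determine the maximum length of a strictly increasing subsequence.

Track the smallest tail for each achievable length (strict):
7 → extends → [7]
7 → already a tail → [7]
9 → extends → [7, 9]
8 → replaces 9 → [7, 8]
11 → extends → [7, 8, 11]
13 → extends → [7, 8, 11, 13]
9 → replaces 11 → [7, 8, 9, 13]
10 → replaces 13 → [7, 8, 9, 10]
15 → extends → [7, 8, 9, 10, 15]
11 → replaces 15 → [7, 8, 9, 10, 11]
15 → extends → [7, 8, 9, 10, 11, 15]
35 → extends → [7, 8, 9, 10, 11, 15, 35]
31 → replaces 35 → [7, 8, 9, 10, 11, 15, 31]
Seven tails, so the longest strictly increasing subsequence has length 7 (e.g. 7, 8, 9, 10, 11, 15, 35).

7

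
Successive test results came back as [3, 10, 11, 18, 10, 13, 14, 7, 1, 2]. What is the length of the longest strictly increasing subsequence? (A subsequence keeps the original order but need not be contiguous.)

5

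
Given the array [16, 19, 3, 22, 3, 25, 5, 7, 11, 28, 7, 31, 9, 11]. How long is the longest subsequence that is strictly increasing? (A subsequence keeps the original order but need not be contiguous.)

Track the smallest tail for each achievable length (strict):
16 → extends → [16]
19 → extends → [16, 19]
3 → replaces 16 → [3, 19]
22 → extends → [3, 19, 22]
3 → already a tail → [3, 19, 22]
25 → extends → [3, 19, 22, 25]
5 → replaces 19 → [3, 5, 22, 25]
7 → replaces 22 → [3, 5, 7, 25]
11 → replaces 25 → [3, 5, 7, 11]
28 → extends → [3, 5, 7, 11, 28]
7 → already a tail → [3, 5, 7, 11, 28]
31 → extends → [3, 5, 7, 11, 28, 31]
9 → replaces 11 → [3, 5, 7, 9, 28, 31]
11 → replaces 28 → [3, 5, 7, 9, 11, 31]
Six tails, so the longest strictly increasing subsequence has length 6 (e.g. 16, 19, 22, 25, 28, 31).

6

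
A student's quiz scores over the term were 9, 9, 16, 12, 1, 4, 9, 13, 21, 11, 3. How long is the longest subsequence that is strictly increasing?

Let dp[i] be the length of the longest such subsequence ending at index i:
i:      1  2  3  4  5  6  7  8  9 10 11
a[i]:   9  9 16 12  1  4  9 13 21 11  3
dp:     1  1  2  2  1  2  3  4  5  4  2
Maximum dp value is 5.

5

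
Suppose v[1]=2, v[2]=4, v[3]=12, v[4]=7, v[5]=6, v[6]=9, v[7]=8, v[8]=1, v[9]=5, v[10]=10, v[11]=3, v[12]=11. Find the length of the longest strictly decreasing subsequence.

Let dp[i] be the longest strictly decreasing subsequence ending at i:
i:      1  2  3  4  5  6  7  8  9 10 11 12
v[i]:   2  4 12  7  6  9  8  1  5 10  3 11
dp:     1  1  1  2  3  2  3  4  4  2  5  2
Maximum is 5.

5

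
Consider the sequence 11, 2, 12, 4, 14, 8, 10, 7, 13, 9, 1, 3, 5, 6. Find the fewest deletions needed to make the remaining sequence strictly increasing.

9

Fewest deletions = n − (longest strictly increasing subsequence).
Patience tails:
11 → extends → [11]
2 → replaces 11 → [2]
12 → extends → [2, 12]
4 → replaces 12 → [2, 4]
14 → extends → [2, 4, 14]
8 → replaces 14 → [2, 4, 8]
10 → extends → [2, 4, 8, 10]
7 → replaces 8 → [2, 4, 7, 10]
13 → extends → [2, 4, 7, 10, 13]
9 → replaces 10 → [2, 4, 7, 9, 13]
1 → replaces 2 → [1, 4, 7, 9, 13]
3 → replaces 4 → [1, 3, 7, 9, 13]
5 → replaces 7 → [1, 3, 5, 9, 13]
6 → replaces 9 → [1, 3, 5, 6, 13]
Longest strictly increasing subsequence has length 5, so deletions = 14 − 5 = 9.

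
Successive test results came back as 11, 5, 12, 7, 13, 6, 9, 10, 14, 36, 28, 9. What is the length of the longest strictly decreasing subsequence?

3

Negate each value so 'decreasing' becomes 'increasing', then run patience tails on the negated sequence:
-11 → extends → [-11]
-5 → extends → [-11, -5]
-12 → replaces -11 → [-12, -5]
-7 → replaces -5 → [-12, -7]
-13 → replaces -12 → [-13, -7]
-6 → extends → [-13, -7, -6]
-9 → replaces -7 → [-13, -9, -6]
-10 → replaces -9 → [-13, -10, -6]
-14 → replaces -13 → [-14, -10, -6]
-36 → replaces -14 → [-36, -10, -6]
-28 → replaces -10 → [-36, -28, -6]
-9 → replaces -6 → [-36, -28, -9]
Three tails, so the longest strictly decreasing subsequence of the original has length 3.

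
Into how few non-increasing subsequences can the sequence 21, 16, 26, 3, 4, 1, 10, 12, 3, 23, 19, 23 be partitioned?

The minimum number of non-increasing subsequences covering a sequence equals the length of its longest strictly increasing subsequence.
LIS length is 6 (e.g. 3, 4, 10, 12, 19, 23), so 6 piles are needed.

6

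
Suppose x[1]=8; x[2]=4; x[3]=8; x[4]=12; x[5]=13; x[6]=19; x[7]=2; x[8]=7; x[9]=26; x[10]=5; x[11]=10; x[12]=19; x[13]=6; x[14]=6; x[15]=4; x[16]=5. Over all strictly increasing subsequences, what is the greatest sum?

82

Let S[i] be the best sum of a strictly increasing subsequence ending at i:
i:      1  2  3  4  5  6  7  8  9 10 11 12 13 14 15 16
x[i]:   8  4  8 12 13 19  2  7 26  5 10 19  6  6  4  5
S:      8  4 12 24 37 56  2 11 82  9 22 56 15 15  6 11
Maximum is 82 (e.g. 4 + 8 + 12 + 13 + 19 + 26).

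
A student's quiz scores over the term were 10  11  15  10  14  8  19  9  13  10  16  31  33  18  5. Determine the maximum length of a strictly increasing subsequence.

Let dp[i] be the length of the longest such subsequence ending at index i:
i:      1  2  3  4  5  6  7  8  9 10 11 12 13 14 15
a[i]:  10 11 15 10 14  8 19  9 13 10 16 31 33 18  5
dp:     1  2  3  1  3  1  4  2  3  3  4  5  6  5  1
Maximum dp value is 6.

6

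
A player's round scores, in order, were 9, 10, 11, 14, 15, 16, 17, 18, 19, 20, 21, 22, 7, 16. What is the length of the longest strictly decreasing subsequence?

2

Negate each value so 'decreasing' becomes 'increasing', then run patience tails on the negated sequence:
-9 → extends → [-9]
-10 → replaces -9 → [-10]
-11 → replaces -10 → [-11]
-14 → replaces -11 → [-14]
-15 → replaces -14 → [-15]
-16 → replaces -15 → [-16]
-17 → replaces -16 → [-17]
-18 → replaces -17 → [-18]
-19 → replaces -18 → [-19]
-20 → replaces -19 → [-20]
-21 → replaces -20 → [-21]
-22 → replaces -21 → [-22]
-7 → extends → [-22, -7]
-16 → replaces -7 → [-22, -16]
Two tails, so the longest strictly decreasing subsequence of the original has length 2.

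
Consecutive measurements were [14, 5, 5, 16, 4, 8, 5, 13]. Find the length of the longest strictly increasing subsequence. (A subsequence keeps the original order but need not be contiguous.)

3

Track the smallest tail for each achievable length (strict):
14 → extends → [14]
5 → replaces 14 → [5]
5 → already a tail → [5]
16 → extends → [5, 16]
4 → replaces 5 → [4, 16]
8 → replaces 16 → [4, 8]
5 → replaces 8 → [4, 5]
13 → extends → [4, 5, 13]
Three tails, so the longest strictly increasing subsequence has length 3 (e.g. 5, 8, 13).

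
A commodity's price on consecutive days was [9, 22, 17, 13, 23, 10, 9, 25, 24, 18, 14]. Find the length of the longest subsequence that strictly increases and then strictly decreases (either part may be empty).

inc[i] = longest strictly increasing subsequence ending at i; dec[i] = longest strictly decreasing subsequence starting at i:
i:      1  2  3  4  5  6  7  8  9 10 11
a[i]:   9 22 17 13 23 10  9 25 24 18 14
inc:    1  2  2  2  3  2  1  4  4  3  3
dec:    1  5  4  3  3  2  1  4  3  2  1
Best peak at i=8 (value 25): inc=4, dec=4, length 4+4−1 = 7.

7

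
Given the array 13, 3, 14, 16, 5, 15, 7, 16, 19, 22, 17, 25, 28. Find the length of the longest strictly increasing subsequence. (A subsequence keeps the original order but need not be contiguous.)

Let dp[i] be the length of the longest such subsequence ending at index i:
i:      1  2  3  4  5  6  7  8  9 10 11 12 13
a[i]:  13  3 14 16  5 15  7 16 19 22 17 25 28
dp:     1  1  2  3  2  3  3  4  5  6  5  7  8
Maximum dp value is 8.

8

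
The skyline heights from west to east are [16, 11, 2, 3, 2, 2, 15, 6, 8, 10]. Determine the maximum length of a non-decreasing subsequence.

6

Let dp[i] be the length of the longest such subsequence ending at index i:
i:      1  2  3  4  5  6  7  8  9 10
a[i]:  16 11  2  3  2  2 15  6  8 10
dp:     1  1  1  2  2  3  4  4  5  6
Maximum dp value is 6.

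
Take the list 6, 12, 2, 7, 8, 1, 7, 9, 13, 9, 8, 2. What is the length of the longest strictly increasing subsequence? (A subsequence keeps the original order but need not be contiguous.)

5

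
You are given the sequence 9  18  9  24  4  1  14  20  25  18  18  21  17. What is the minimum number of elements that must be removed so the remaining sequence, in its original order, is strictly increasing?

Fewest deletions = n − (longest strictly increasing subsequence).
i:      1  2  3  4  5  6  7  8  9 10 11 12 13
a[i]:   9 18  9 24  4  1 14 20 25 18 18 21 17
dp:     1  2  1  3  1  1  2  3  4  3  3  4  3
max dp = 4, so deletions = 13 − 4 = 9.

9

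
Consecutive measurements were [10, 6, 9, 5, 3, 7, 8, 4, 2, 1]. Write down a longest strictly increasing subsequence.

6, 7, 8

Patience tails give the LIS length; then backtrack through the dp parents:
10 → extends → [10]
6 → replaces 10 → [6]
9 → extends → [6, 9]
5 → replaces 6 → [5, 9]
3 → replaces 5 → [3, 9]
7 → replaces 9 → [3, 7]
8 → extends → [3, 7, 8]
4 → replaces 7 → [3, 4, 8]
2 → replaces 3 → [2, 4, 8]
1 → replaces 2 → [1, 4, 8]
Length 3; one witness is 6, 7, 8.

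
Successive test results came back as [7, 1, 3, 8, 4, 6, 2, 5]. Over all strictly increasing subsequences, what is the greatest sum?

15

Let S[i] be the best sum of a strictly increasing subsequence ending at i:
i:      1  2  3  4  5  6  7  8
a[i]:   7  1  3  8  4  6  2  5
S:      7  1  4 15  8 14  3 13
Maximum is 15 (e.g. 7 + 8).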